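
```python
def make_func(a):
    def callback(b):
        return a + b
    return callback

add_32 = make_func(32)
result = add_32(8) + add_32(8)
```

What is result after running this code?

Step 1: add_32 captures a = 32.
Step 2: add_32(8) = 32 + 8 = 40, called twice.
Step 3: result = 40 + 40 = 80

The answer is 80.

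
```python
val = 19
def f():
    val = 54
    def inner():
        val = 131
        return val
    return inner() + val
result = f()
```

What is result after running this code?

Step 1: f() has local val = 54. inner() has local val = 131.
Step 2: inner() returns its local val = 131.
Step 3: f() returns 131 + its own val (54) = 185

The answer is 185.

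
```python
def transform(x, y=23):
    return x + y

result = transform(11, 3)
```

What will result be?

Step 1: transform(11, 3) overrides default y with 3.
Step 2: Returns 11 + 3 = 14.
Step 3: result = 14

The answer is 14.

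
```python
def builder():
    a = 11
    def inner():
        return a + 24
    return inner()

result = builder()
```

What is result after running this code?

Step 1: builder() defines a = 11.
Step 2: inner() reads a = 11 from enclosing scope, returns 11 + 24 = 35.
Step 3: result = 35

The answer is 35.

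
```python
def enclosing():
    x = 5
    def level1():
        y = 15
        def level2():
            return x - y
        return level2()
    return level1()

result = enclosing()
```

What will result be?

Step 1: x = 5 in enclosing. y = 15 in level1.
Step 2: level2() reads x = 5 and y = 15 from enclosing scopes.
Step 3: result = 5 - 15 = -10

The answer is -10.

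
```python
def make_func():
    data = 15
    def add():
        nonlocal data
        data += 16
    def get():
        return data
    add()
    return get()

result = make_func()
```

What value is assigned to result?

Step 1: data = 15. add() modifies it via nonlocal, get() reads it.
Step 2: add() makes data = 15 + 16 = 31.
Step 3: get() returns 31. result = 31

The answer is 31.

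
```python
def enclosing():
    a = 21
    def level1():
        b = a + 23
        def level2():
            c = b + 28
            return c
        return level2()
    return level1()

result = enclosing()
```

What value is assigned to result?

Step 1: a = 21. b = a + 23 = 44.
Step 2: c = b + 28 = 44 + 28 = 72.
Step 3: result = 72

The answer is 72.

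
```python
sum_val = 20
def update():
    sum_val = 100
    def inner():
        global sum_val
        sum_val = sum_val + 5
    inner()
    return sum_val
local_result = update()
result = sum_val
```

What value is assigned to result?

Step 1: Global sum_val = 20. update() creates local sum_val = 100.
Step 2: inner() declares global sum_val and adds 5: global sum_val = 20 + 5 = 25.
Step 3: update() returns its local sum_val = 100 (unaffected by inner).
Step 4: result = global sum_val = 25

The answer is 25.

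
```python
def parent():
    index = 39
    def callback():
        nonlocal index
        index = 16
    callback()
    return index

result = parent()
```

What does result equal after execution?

Step 1: parent() sets index = 39.
Step 2: callback() uses nonlocal to reassign index = 16.
Step 3: result = 16

The answer is 16.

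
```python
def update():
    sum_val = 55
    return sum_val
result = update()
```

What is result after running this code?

Step 1: update() defines sum_val = 55 in its local scope.
Step 2: return sum_val finds the local variable sum_val = 55.
Step 3: result = 55

The answer is 55.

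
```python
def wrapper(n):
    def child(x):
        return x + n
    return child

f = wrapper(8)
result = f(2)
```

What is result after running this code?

Step 1: wrapper(8) creates a closure that captures n = 8.
Step 2: f(2) calls the closure with x = 2, returning 2 + 8 = 10.
Step 3: result = 10

The answer is 10.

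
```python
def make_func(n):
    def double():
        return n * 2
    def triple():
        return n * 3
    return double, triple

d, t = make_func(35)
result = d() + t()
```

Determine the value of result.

Step 1: Both closures capture the same n = 35.
Step 2: d() = 35 * 2 = 70, t() = 35 * 3 = 105.
Step 3: result = 70 + 105 = 175

The answer is 175.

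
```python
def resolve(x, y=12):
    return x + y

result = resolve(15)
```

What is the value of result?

Step 1: resolve(15) uses default y = 12.
Step 2: Returns 15 + 12 = 27.
Step 3: result = 27

The answer is 27.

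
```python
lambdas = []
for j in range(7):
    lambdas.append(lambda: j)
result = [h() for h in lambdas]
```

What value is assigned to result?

Step 1: All 7 lambdas share the same variable j.
Step 2: After the loop, j = 6.
Step 3: Each call returns 6. result = [6, 6, 6, 6, 6, 6, 6]

The answer is [6, 6, 6, 6, 6, 6, 6].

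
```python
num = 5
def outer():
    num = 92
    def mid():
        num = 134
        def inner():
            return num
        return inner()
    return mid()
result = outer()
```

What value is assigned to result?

Step 1: Three levels of shadowing: global 5, outer 92, mid 134.
Step 2: inner() finds num = 134 in enclosing mid() scope.
Step 3: result = 134

The answer is 134.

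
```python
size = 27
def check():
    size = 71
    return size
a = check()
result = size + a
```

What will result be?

Step 1: Global size = 27. check() returns local size = 71.
Step 2: a = 71. Global size still = 27.
Step 3: result = 27 + 71 = 98

The answer is 98.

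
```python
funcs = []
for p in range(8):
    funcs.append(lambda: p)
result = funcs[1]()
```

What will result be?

Step 1: The loop creates 8 lambdas, all referencing the same variable p.
Step 2: After the loop, p = 7 (final value).
Step 3: funcs[1]() looks up p at call time and finds 7. This is the late binding gotcha. result = 7

The answer is 7.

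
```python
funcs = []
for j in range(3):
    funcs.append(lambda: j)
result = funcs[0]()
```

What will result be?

Step 1: The loop creates 3 lambdas, all referencing the same variable j.
Step 2: After the loop, j = 2 (final value).
Step 3: funcs[0]() looks up j at call time and finds 2. This is the late binding gotcha. result = 2

The answer is 2.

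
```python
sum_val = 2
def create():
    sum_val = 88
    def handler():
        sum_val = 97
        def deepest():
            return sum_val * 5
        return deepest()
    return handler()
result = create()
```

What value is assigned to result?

Step 1: deepest() looks up sum_val through LEGB: not local, finds sum_val = 97 in enclosing handler().
Step 2: Returns 97 * 5 = 485.
Step 3: result = 485

The answer is 485.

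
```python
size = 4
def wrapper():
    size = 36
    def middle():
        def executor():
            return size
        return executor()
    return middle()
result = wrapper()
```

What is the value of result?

Step 1: wrapper() defines size = 36. middle() and executor() have no local size.
Step 2: executor() checks local (none), enclosing middle() (none), enclosing wrapper() and finds size = 36.
Step 3: result = 36

The answer is 36.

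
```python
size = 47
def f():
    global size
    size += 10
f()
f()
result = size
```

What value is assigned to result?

Step 1: size = 47.
Step 2: First f(): size = 47 + 10 = 57.
Step 3: Second f(): size = 57 + 10 = 67. result = 67

The answer is 67.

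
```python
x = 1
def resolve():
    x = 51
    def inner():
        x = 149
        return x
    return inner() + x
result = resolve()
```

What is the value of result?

Step 1: resolve() has local x = 51. inner() has local x = 149.
Step 2: inner() returns its local x = 149.
Step 3: resolve() returns 149 + its own x (51) = 200

The answer is 200.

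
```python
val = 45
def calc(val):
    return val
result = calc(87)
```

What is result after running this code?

Step 1: Global val = 45.
Step 2: calc(87) takes parameter val = 87, which shadows the global.
Step 3: result = 87

The answer is 87.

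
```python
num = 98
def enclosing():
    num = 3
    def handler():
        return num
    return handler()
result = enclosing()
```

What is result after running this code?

Step 1: num = 98 globally, but enclosing() defines num = 3 locally.
Step 2: handler() looks up num. Not in local scope, so checks enclosing scope (enclosing) and finds num = 3.
Step 3: result = 3

The answer is 3.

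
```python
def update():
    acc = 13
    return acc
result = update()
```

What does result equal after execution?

Step 1: update() defines acc = 13 in its local scope.
Step 2: return acc finds the local variable acc = 13.
Step 3: result = 13

The answer is 13.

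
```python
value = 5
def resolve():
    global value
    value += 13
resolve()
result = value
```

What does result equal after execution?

Step 1: value = 5 globally.
Step 2: resolve() modifies global value: value += 13 = 18.
Step 3: result = 18

The answer is 18.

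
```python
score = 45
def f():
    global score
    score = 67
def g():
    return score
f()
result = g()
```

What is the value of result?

Step 1: score = 45.
Step 2: f() sets global score = 67.
Step 3: g() reads global score = 67. result = 67

The answer is 67.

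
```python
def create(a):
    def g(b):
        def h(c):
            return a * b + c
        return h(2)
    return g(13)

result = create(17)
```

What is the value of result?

Step 1: a = 17, b = 13, c = 2.
Step 2: h() computes a * b + c = 17 * 13 + 2 = 223.
Step 3: result = 223

The answer is 223.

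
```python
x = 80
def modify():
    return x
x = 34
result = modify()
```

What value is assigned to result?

Step 1: x is first set to 80, then reassigned to 34.
Step 2: modify() is called after the reassignment, so it looks up the current global x = 34.
Step 3: result = 34

The answer is 34.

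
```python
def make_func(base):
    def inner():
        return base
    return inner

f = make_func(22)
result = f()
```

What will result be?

Step 1: make_func(22) creates closure capturing base = 22.
Step 2: f() returns the captured base = 22.
Step 3: result = 22

The answer is 22.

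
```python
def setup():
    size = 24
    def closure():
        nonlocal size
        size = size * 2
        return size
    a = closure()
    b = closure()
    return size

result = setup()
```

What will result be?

Step 1: size starts at 24.
Step 2: First closure(): size = 24 * 2 = 48.
Step 3: Second closure(): size = 48 * 2 = 96.
Step 4: result = 96

The answer is 96.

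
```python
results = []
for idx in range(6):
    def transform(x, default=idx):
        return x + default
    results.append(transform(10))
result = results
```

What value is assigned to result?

Step 1: Default argument default=idx is evaluated at function definition time.
Step 2: Each iteration creates transform with default = current idx value.
Step 3: transform(10) returns 10 + default. results = [10, 11, 12, 13, 14, 15]

The answer is [10, 11, 12, 13, 14, 15].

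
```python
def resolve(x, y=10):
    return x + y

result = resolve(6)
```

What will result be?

Step 1: resolve(6) uses default y = 10.
Step 2: Returns 6 + 10 = 16.
Step 3: result = 16

The answer is 16.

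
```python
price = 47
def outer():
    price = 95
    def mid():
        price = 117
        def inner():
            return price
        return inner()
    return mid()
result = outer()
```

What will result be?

Step 1: Three levels of shadowing: global 47, outer 95, mid 117.
Step 2: inner() finds price = 117 in enclosing mid() scope.
Step 3: result = 117

The answer is 117.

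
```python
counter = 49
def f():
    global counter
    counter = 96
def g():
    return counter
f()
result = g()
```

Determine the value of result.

Step 1: counter = 49.
Step 2: f() sets global counter = 96.
Step 3: g() reads global counter = 96. result = 96

The answer is 96.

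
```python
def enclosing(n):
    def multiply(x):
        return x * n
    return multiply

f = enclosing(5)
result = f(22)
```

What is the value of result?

Step 1: enclosing(5) returns multiply closure with n = 5.
Step 2: f(22) computes 22 * 5 = 110.
Step 3: result = 110

The answer is 110.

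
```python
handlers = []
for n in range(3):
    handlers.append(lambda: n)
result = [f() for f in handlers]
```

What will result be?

Step 1: All 3 lambdas share the same variable n.
Step 2: After the loop, n = 2.
Step 3: Each call returns 2. result = [2, 2, 2]

The answer is [2, 2, 2].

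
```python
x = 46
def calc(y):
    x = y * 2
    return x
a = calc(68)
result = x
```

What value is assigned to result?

Step 1: Global x = 46.
Step 2: calc(68) creates local x = 68 * 2 = 136.
Step 3: Global x unchanged because no global keyword. result = 46

The answer is 46.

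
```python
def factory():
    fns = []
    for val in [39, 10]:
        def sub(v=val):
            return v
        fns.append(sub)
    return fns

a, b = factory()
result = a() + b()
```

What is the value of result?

Step 1: Default argument v=val captures val at each iteration.
Step 2: a() returns 39 (captured at first iteration), b() returns 10 (captured at second).
Step 3: result = 39 + 10 = 49

The answer is 49.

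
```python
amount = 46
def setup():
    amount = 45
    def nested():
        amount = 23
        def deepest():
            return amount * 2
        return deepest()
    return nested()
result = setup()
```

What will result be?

Step 1: deepest() looks up amount through LEGB: not local, finds amount = 23 in enclosing nested().
Step 2: Returns 23 * 2 = 46.
Step 3: result = 46

The answer is 46.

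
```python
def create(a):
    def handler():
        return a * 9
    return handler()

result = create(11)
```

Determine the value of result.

Step 1: create(11) binds parameter a = 11.
Step 2: handler() accesses a = 11 from enclosing scope.
Step 3: result = 11 * 9 = 99

The answer is 99.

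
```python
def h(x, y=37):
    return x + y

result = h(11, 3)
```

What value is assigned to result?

Step 1: h(11, 3) overrides default y with 3.
Step 2: Returns 11 + 3 = 14.
Step 3: result = 14

The answer is 14.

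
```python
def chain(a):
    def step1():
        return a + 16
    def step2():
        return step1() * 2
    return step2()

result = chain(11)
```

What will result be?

Step 1: chain(11) captures a = 11.
Step 2: step2() calls step1() which returns 11 + 16 = 27.
Step 3: step2() returns 27 * 2 = 54

The answer is 54.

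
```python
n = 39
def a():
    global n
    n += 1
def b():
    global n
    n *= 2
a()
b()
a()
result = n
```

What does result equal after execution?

Step 1: n = 39.
Step 2: a(): n = 39 + 1 = 40.
Step 3: b(): n = 40 * 2 = 80.
Step 4: a(): n = 80 + 1 = 81

The answer is 81.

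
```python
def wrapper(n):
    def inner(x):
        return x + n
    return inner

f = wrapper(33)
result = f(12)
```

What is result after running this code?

Step 1: wrapper(33) creates a closure that captures n = 33.
Step 2: f(12) calls the closure with x = 12, returning 12 + 33 = 45.
Step 3: result = 45

The answer is 45.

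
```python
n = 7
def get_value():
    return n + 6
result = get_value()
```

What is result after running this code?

Step 1: n = 7 is defined globally.
Step 2: get_value() looks up n from global scope = 7, then computes 7 + 6 = 13.
Step 3: result = 13

The answer is 13.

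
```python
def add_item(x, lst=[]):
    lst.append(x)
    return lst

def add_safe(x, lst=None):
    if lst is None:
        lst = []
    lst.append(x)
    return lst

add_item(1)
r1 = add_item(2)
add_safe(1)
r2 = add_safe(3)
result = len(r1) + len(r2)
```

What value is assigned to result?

Step 1: add_item shares mutable default: after 2 calls, lst = [1, 2], len = 2.
Step 2: add_safe creates fresh list each time: r2 = [3], len = 1.
Step 3: result = 2 + 1 = 3

The answer is 3.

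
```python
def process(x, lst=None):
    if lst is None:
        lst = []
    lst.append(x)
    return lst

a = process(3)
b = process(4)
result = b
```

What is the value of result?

Step 1: None default with guard creates a NEW list each call.
Step 2: a = [3] (fresh list). b = [4] (another fresh list).
Step 3: result = [4] (this is the fix for mutable default)

The answer is [4].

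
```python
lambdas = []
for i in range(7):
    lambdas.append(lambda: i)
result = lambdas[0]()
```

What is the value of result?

Step 1: The loop creates 7 lambdas, all referencing the same variable i.
Step 2: After the loop, i = 6 (final value).
Step 3: lambdas[0]() looks up i at call time and finds 6. This is the late binding gotcha. result = 6

The answer is 6.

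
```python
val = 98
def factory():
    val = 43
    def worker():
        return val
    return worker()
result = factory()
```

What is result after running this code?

Step 1: val = 98 globally, but factory() defines val = 43 locally.
Step 2: worker() looks up val. Not in local scope, so checks enclosing scope (factory) and finds val = 43.
Step 3: result = 43

The answer is 43.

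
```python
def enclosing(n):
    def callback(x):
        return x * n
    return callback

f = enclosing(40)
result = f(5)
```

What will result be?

Step 1: enclosing(40) creates a closure capturing n = 40.
Step 2: f(5) computes 5 * 40 = 200.
Step 3: result = 200

The answer is 200.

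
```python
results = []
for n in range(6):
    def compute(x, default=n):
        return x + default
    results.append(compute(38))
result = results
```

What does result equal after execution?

Step 1: Default argument default=n is evaluated at function definition time.
Step 2: Each iteration creates compute with default = current n value.
Step 3: compute(38) returns 38 + default. results = [38, 39, 40, 41, 42, 43]

The answer is [38, 39, 40, 41, 42, 43].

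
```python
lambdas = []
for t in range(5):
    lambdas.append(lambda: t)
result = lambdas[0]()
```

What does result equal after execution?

Step 1: The loop creates 5 lambdas, all referencing the same variable t.
Step 2: After the loop, t = 4 (final value).
Step 3: lambdas[0]() looks up t at call time and finds 4. This is the late binding gotcha. result = 4

The answer is 4.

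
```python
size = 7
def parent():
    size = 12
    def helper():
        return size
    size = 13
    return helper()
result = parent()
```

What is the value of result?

Step 1: parent() sets size = 12, then later size = 13.
Step 2: helper() is called after size is reassigned to 13. Closures capture variables by reference, not by value.
Step 3: result = 13

The answer is 13.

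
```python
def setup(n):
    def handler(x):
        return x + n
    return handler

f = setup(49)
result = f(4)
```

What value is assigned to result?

Step 1: setup(49) creates a closure that captures n = 49.
Step 2: f(4) calls the closure with x = 4, returning 4 + 49 = 53.
Step 3: result = 53

The answer is 53.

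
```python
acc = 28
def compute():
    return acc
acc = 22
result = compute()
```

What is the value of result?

Step 1: acc is first set to 28, then reassigned to 22.
Step 2: compute() is called after the reassignment, so it looks up the current global acc = 22.
Step 3: result = 22

The answer is 22.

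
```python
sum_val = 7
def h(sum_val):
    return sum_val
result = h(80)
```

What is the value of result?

Step 1: Global sum_val = 7.
Step 2: h(80) takes parameter sum_val = 80, which shadows the global.
Step 3: result = 80

The answer is 80.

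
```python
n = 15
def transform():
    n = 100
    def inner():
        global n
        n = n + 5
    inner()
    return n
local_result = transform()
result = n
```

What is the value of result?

Step 1: Global n = 15. transform() creates local n = 100.
Step 2: inner() declares global n and adds 5: global n = 15 + 5 = 20.
Step 3: transform() returns its local n = 100 (unaffected by inner).
Step 4: result = global n = 20

The answer is 20.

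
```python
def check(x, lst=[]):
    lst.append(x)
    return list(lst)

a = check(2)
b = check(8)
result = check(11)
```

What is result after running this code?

Step 1: Default list is shared. list() creates copies for return values.
Step 2: Internal list grows: [2] -> [2, 8] -> [2, 8, 11].
Step 3: result = [2, 8, 11]

The answer is [2, 8, 11].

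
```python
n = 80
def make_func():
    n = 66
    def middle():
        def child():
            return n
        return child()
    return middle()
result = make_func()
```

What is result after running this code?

Step 1: make_func() defines n = 66. middle() and child() have no local n.
Step 2: child() checks local (none), enclosing middle() (none), enclosing make_func() and finds n = 66.
Step 3: result = 66

The answer is 66.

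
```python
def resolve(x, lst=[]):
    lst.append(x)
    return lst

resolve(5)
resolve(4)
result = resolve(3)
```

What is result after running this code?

Step 1: Mutable default argument gotcha! The list [] is created once.
Step 2: Each call appends to the SAME list: [5], [5, 4], [5, 4, 3].
Step 3: result = [5, 4, 3]

The answer is [5, 4, 3].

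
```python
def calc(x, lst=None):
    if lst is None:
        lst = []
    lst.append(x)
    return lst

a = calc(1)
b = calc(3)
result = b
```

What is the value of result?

Step 1: None default with guard creates a NEW list each call.
Step 2: a = [1] (fresh list). b = [3] (another fresh list).
Step 3: result = [3] (this is the fix for mutable default)

The answer is [3].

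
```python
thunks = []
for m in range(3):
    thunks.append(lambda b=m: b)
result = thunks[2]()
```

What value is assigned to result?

Step 1: Default argument b=m captures m's value at each iteration.
Step 2: thunks[2] captured b = 2 when m was 2.
Step 3: result = 2

The answer is 2.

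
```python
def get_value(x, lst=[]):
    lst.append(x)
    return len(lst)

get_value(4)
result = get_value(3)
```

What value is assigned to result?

Step 1: Mutable default list persists between calls.
Step 2: First call: lst = [4], len = 1. Second call: lst = [4, 3], len = 2.
Step 3: result = 2

The answer is 2.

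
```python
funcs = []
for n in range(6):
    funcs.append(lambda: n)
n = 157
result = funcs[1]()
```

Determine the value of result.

Step 1: Lambdas capture the variable n by reference, not by value.
Step 2: After the loop, n is reassigned to 157.
Step 3: funcs[1]() looks up the current n = 157. result = 157

The answer is 157.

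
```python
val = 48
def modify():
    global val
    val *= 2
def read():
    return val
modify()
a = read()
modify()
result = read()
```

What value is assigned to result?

Step 1: val = 48.
Step 2: First modify(): val = 48 * 2 = 96.
Step 3: Second modify(): val = 96 * 2 = 192.
Step 4: read() returns 192

The answer is 192.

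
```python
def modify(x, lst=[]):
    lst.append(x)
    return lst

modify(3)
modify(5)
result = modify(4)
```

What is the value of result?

Step 1: Mutable default argument gotcha! The list [] is created once.
Step 2: Each call appends to the SAME list: [3], [3, 5], [3, 5, 4].
Step 3: result = [3, 5, 4]

The answer is [3, 5, 4].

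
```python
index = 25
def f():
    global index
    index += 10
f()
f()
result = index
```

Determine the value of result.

Step 1: index = 25.
Step 2: First f(): index = 25 + 10 = 35.
Step 3: Second f(): index = 35 + 10 = 45. result = 45

The answer is 45.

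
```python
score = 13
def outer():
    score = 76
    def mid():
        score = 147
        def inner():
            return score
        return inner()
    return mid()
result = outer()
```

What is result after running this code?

Step 1: Three levels of shadowing: global 13, outer 76, mid 147.
Step 2: inner() finds score = 147 in enclosing mid() scope.
Step 3: result = 147

The answer is 147.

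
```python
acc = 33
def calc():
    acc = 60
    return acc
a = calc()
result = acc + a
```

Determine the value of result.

Step 1: Global acc = 33. calc() returns local acc = 60.
Step 2: a = 60. Global acc still = 33.
Step 3: result = 33 + 60 = 93

The answer is 93.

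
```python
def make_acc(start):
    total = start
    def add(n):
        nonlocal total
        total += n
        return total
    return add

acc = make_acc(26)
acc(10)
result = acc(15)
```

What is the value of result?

Step 1: make_acc(26) creates closure with total = 26.
Step 2: First acc(10): total = 26 + 10 = 36.
Step 3: Second acc(15): total = 36 + 15 = 51. result = 51

The answer is 51.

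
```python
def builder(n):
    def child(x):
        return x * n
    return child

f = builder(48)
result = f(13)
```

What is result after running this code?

Step 1: builder(48) creates a closure capturing n = 48.
Step 2: f(13) computes 13 * 48 = 624.
Step 3: result = 624

The answer is 624.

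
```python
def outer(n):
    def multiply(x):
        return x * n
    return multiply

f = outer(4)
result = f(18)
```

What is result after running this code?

Step 1: outer(4) returns multiply closure with n = 4.
Step 2: f(18) computes 18 * 4 = 72.
Step 3: result = 72

The answer is 72.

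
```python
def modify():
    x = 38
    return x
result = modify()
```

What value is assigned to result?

Step 1: modify() defines x = 38 in its local scope.
Step 2: return x finds the local variable x = 38.
Step 3: result = 38

The answer is 38.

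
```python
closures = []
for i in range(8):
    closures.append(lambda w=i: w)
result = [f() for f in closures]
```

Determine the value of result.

Step 1: Default arg w=i captures i at each iteration.
Step 2: Each lambda has its own default: 0, 1, ..., 7.
Step 3: result = [0, 1, 2, 3, 4, 5, 6, 7]

The answer is [0, 1, 2, 3, 4, 5, 6, 7].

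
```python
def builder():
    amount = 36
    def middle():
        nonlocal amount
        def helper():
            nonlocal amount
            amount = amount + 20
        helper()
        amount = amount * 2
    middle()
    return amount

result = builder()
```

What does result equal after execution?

Step 1: amount = 36.
Step 2: helper() adds 20: amount = 36 + 20 = 56.
Step 3: middle() doubles: amount = 56 * 2 = 112.
Step 4: result = 112

The answer is 112.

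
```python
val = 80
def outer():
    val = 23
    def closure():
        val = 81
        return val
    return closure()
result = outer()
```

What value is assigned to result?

Step 1: Three scopes define val: global (80), outer (23), closure (81).
Step 2: closure() has its own local val = 81, which shadows both enclosing and global.
Step 3: result = 81 (local wins in LEGB)

The answer is 81.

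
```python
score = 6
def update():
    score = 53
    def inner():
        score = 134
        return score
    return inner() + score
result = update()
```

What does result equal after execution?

Step 1: update() has local score = 53. inner() has local score = 134.
Step 2: inner() returns its local score = 134.
Step 3: update() returns 134 + its own score (53) = 187

The answer is 187.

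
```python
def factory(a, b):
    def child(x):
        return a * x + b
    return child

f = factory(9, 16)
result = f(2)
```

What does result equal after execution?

Step 1: factory(9, 16) captures a = 9, b = 16.
Step 2: f(2) computes 9 * 2 + 16 = 34.
Step 3: result = 34

The answer is 34.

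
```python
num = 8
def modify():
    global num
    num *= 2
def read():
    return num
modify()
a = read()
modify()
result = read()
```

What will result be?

Step 1: num = 8.
Step 2: First modify(): num = 8 * 2 = 16.
Step 3: Second modify(): num = 16 * 2 = 32.
Step 4: read() returns 32

The answer is 32.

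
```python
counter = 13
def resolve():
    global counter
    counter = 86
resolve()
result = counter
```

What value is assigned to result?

Step 1: counter = 13 globally.
Step 2: resolve() declares global counter and sets it to 86.
Step 3: After resolve(), global counter = 86. result = 86

The answer is 86.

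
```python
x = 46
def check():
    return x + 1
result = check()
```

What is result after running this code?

Step 1: x = 46 is defined globally.
Step 2: check() looks up x from global scope = 46, then computes 46 + 1 = 47.
Step 3: result = 47

The answer is 47.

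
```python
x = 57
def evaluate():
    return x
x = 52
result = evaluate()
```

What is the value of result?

Step 1: x is first set to 57, then reassigned to 52.
Step 2: evaluate() is called after the reassignment, so it looks up the current global x = 52.
Step 3: result = 52

The answer is 52.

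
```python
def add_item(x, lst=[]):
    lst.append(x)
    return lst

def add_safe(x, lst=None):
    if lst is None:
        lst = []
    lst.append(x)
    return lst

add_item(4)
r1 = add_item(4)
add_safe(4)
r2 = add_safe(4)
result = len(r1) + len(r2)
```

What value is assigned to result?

Step 1: add_item shares mutable default: after 2 calls, lst = [4, 4], len = 2.
Step 2: add_safe creates fresh list each time: r2 = [4], len = 1.
Step 3: result = 2 + 1 = 3

The answer is 3.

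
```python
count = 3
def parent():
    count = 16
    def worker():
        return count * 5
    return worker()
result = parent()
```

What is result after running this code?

Step 1: parent() shadows global count with count = 16.
Step 2: worker() finds count = 16 in enclosing scope, computes 16 * 5 = 80.
Step 3: result = 80

The answer is 80.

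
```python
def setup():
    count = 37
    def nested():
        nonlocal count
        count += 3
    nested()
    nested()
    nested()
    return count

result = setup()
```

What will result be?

Step 1: count starts at 37.
Step 2: nested() is called 3 times, each adding 3.
Step 3: count = 37 + 3 * 3 = 46

The answer is 46.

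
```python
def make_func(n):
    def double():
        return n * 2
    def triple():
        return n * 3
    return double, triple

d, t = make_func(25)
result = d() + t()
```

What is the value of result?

Step 1: Both closures capture the same n = 25.
Step 2: d() = 25 * 2 = 50, t() = 25 * 3 = 75.
Step 3: result = 50 + 75 = 125

The answer is 125.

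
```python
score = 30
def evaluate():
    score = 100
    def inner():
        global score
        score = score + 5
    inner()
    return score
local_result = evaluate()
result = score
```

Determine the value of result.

Step 1: Global score = 30. evaluate() creates local score = 100.
Step 2: inner() declares global score and adds 5: global score = 30 + 5 = 35.
Step 3: evaluate() returns its local score = 100 (unaffected by inner).
Step 4: result = global score = 35

The answer is 35.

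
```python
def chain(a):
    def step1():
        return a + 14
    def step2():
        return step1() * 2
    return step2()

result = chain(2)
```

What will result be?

Step 1: chain(2) captures a = 2.
Step 2: step2() calls step1() which returns 2 + 14 = 16.
Step 3: step2() returns 16 * 2 = 32

The answer is 32.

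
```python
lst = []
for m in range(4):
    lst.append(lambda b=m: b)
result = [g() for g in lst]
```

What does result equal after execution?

Step 1: Default arg b=m captures m at each iteration.
Step 2: Each lambda has its own default: 0, 1, ..., 3.
Step 3: result = [0, 1, 2, 3]

The answer is [0, 1, 2, 3].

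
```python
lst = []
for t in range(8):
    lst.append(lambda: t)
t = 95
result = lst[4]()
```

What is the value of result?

Step 1: Lambdas capture the variable t by reference, not by value.
Step 2: After the loop, t is reassigned to 95.
Step 3: lst[4]() looks up the current t = 95. result = 95

The answer is 95.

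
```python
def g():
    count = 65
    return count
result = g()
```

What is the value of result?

Step 1: g() defines count = 65 in its local scope.
Step 2: return count finds the local variable count = 65.
Step 3: result = 65

The answer is 65.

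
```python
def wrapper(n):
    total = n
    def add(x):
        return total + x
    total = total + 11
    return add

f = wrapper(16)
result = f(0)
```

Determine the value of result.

Step 1: wrapper(16) sets total = 16, then total = 16 + 11 = 27.
Step 2: Closures capture by reference, so add sees total = 27.
Step 3: f(0) returns 27 + 0 = 27

The answer is 27.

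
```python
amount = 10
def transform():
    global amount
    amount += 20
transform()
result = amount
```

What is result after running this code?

Step 1: amount = 10 globally.
Step 2: transform() modifies global amount: amount += 20 = 30.
Step 3: result = 30

The answer is 30.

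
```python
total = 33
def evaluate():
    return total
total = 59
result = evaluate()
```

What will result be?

Step 1: total is first set to 33, then reassigned to 59.
Step 2: evaluate() is called after the reassignment, so it looks up the current global total = 59.
Step 3: result = 59

The answer is 59.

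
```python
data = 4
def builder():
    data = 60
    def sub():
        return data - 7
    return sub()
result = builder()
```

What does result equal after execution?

Step 1: builder() shadows global data with data = 60.
Step 2: sub() finds data = 60 in enclosing scope, computes 60 - 7 = 53.
Step 3: result = 53

The answer is 53.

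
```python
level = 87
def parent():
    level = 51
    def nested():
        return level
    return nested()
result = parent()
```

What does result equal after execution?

Step 1: level = 87 globally, but parent() defines level = 51 locally.
Step 2: nested() looks up level. Not in local scope, so checks enclosing scope (parent) and finds level = 51.
Step 3: result = 51

The answer is 51.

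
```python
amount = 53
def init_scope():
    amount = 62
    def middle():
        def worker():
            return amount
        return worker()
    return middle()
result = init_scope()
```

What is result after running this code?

Step 1: init_scope() defines amount = 62. middle() and worker() have no local amount.
Step 2: worker() checks local (none), enclosing middle() (none), enclosing init_scope() and finds amount = 62.
Step 3: result = 62

The answer is 62.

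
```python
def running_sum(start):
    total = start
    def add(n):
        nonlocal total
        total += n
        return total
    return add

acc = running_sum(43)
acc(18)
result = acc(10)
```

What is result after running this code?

Step 1: running_sum(43) creates closure with total = 43.
Step 2: First acc(18): total = 43 + 18 = 61.
Step 3: Second acc(10): total = 61 + 10 = 71. result = 71

The answer is 71.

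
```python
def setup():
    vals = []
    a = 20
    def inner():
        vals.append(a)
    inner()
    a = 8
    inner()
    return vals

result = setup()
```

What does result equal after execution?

Step 1: a = 20. inner() appends current a to vals.
Step 2: First inner(): appends 20. Then a = 8.
Step 3: Second inner(): appends 8 (closure sees updated a). result = [20, 8]

The answer is [20, 8].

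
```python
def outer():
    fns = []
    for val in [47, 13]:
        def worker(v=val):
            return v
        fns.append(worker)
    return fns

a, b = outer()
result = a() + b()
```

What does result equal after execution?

Step 1: Default argument v=val captures val at each iteration.
Step 2: a() returns 47 (captured at first iteration), b() returns 13 (captured at second).
Step 3: result = 47 + 13 = 60

The answer is 60.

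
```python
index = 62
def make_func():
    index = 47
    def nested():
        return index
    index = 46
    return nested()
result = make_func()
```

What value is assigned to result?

Step 1: make_func() sets index = 47, then later index = 46.
Step 2: nested() is called after index is reassigned to 46. Closures capture variables by reference, not by value.
Step 3: result = 46

The answer is 46.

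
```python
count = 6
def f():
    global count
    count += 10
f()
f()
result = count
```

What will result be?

Step 1: count = 6.
Step 2: First f(): count = 6 + 10 = 16.
Step 3: Second f(): count = 16 + 10 = 26. result = 26

The answer is 26.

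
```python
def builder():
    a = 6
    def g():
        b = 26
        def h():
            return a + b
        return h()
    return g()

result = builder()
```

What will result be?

Step 1: builder() defines a = 6. g() defines b = 26.
Step 2: h() accesses both from enclosing scopes: a = 6, b = 26.
Step 3: result = 6 + 26 = 32

The answer is 32.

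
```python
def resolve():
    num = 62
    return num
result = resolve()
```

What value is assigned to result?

Step 1: resolve() defines num = 62 in its local scope.
Step 2: return num finds the local variable num = 62.
Step 3: result = 62

The answer is 62.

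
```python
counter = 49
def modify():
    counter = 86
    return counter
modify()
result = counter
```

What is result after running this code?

Step 1: counter = 49 globally.
Step 2: modify() creates a LOCAL counter = 86 (no global keyword!).
Step 3: The global counter is unchanged. result = 49

The answer is 49.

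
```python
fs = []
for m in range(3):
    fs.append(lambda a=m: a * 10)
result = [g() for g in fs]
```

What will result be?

Step 1: Default arg a=m captures m at each iteration.
Step 2: fs[k] has a defaulting to k, returns k * 10.
Step 3: result = [0, 10, 20]

The answer is [0, 10, 20].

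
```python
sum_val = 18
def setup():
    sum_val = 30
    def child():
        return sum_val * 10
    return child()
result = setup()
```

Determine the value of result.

Step 1: setup() shadows global sum_val with sum_val = 30.
Step 2: child() finds sum_val = 30 in enclosing scope, computes 30 * 10 = 300.
Step 3: result = 300

The answer is 300.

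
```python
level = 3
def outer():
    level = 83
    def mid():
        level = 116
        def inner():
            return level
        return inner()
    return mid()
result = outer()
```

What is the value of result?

Step 1: Three levels of shadowing: global 3, outer 83, mid 116.
Step 2: inner() finds level = 116 in enclosing mid() scope.
Step 3: result = 116

The answer is 116.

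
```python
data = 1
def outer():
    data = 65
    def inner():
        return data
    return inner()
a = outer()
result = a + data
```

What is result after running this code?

Step 1: outer() has local data = 65. inner() reads from enclosing.
Step 2: outer() returns 65. Global data = 1 unchanged.
Step 3: result = 65 + 1 = 66

The answer is 66.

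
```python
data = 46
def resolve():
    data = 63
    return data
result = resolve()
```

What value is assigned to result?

Step 1: Global data = 46.
Step 2: resolve() creates local data = 63, shadowing the global.
Step 3: Returns local data = 63. result = 63

The answer is 63.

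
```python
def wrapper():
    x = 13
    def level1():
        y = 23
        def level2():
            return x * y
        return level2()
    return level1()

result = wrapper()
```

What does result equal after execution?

Step 1: x = 13 in wrapper. y = 23 in level1.
Step 2: level2() reads x = 13 and y = 23 from enclosing scopes.
Step 3: result = 13 * 23 = 299

The answer is 299.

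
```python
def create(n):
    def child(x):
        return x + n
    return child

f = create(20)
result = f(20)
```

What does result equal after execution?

Step 1: create(20) creates a closure that captures n = 20.
Step 2: f(20) calls the closure with x = 20, returning 20 + 20 = 40.
Step 3: result = 40

The answer is 40.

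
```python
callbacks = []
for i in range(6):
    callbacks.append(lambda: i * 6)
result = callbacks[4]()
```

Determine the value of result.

Step 1: All lambdas reference the same variable i (late binding).
Step 2: After the loop, i = 5. Every lambda returns i * 6.
Step 3: callbacks[4]() = 5 * 6 = 30

The answer is 30.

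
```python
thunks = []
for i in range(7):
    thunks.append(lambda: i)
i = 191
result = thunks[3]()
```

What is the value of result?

Step 1: Lambdas capture the variable i by reference, not by value.
Step 2: After the loop, i is reassigned to 191.
Step 3: thunks[3]() looks up the current i = 191. result = 191

The answer is 191.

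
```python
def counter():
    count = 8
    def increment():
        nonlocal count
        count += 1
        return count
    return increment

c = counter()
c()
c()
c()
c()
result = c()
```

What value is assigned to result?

Step 1: counter() creates closure with count = 8.
Step 2: Each c() call increments count via nonlocal. After 5 calls: 8 + 5 = 13.
Step 3: result = 13

The answer is 13.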